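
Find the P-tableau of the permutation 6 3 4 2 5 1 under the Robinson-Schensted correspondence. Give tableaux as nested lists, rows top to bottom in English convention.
Insert 6: appended to row 1. P = [[6]].
Insert 3: 3 bumps 6 from row 1; 6 starts row 2. P = [[3], [6]].
Insert 4: appended to row 1. P = [[3, 4], [6]].
Insert 2: 2 bumps 3 from row 1; 3 bumps 6 from row 2; 6 starts row 3. P = [[2, 4], [3], [6]].
Insert 5: appended to row 1. P = [[2, 4, 5], [3], [6]].
Insert 1: 1 bumps 2 from row 1; 2 bumps 3 from row 2; 3 bumps 6 from row 3; 6 starts row 4. P = [[1, 4, 5], [2], [3], [6]].

So P = [[1, 4, 5], [2], [3], [6]].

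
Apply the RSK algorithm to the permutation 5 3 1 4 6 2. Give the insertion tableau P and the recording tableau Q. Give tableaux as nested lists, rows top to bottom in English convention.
Insert each entry of the permutation into P by Schensted row insertion, recording in Q the position of each new cell.

Insert 5: appended to row 1. P = [[5]].
Insert 3: 3 bumps 5 from row 1; 5 starts row 2. P = [[3], [5]].
Insert 1: 1 bumps 3 from row 1; 3 bumps 5 from row 2; 5 starts row 3. P = [[1], [3], [5]].
Insert 4: appended to row 1. P = [[1, 4], [3], [5]].
Insert 6: appended to row 1. P = [[1, 4, 6], [3], [5]].
Insert 2: 2 bumps 4 from row 1; 4 appends to row 2. P = [[1, 2, 6], [3, 4], [5]].

So P = [[1, 2, 6], [3, 4], [5]], Q = [[1, 4, 5], [2, 6], [3]].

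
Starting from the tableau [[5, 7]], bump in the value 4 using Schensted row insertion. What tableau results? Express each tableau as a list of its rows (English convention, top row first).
[[4, 7], [5]]

In row 1, 4 replaces 5 (the leftmost entry greater than 4); 5 is bumped to row 2. 5 starts a new row 2. The new tableau is [[4, 7], [5]].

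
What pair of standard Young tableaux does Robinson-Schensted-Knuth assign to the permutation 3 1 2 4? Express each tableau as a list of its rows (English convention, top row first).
P = [[1, 2, 4], [3]], Q = [[1, 3, 4], [2]]

Insert each entry of the permutation into P by Schensted row insertion, recording in Q the position of each new cell.

After inserting 3: P = [[3]].
After inserting 1: P = [[1], [3]].
After inserting 2: P = [[1, 2], [3]].
After inserting 4: P = [[1, 2, 4], [3]].

So P = [[1, 2, 4], [3]], Q = [[1, 3, 4], [2]].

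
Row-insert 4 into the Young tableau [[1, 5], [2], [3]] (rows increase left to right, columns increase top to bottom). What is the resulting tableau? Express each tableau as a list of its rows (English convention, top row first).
[[1, 4], [2, 5], [3]]

In row 1, 4 replaces 5 (the leftmost entry greater than 4); 5 is bumped to row 2. 5 is appended to row 2. The new tableau is [[1, 4], [2, 5], [3]].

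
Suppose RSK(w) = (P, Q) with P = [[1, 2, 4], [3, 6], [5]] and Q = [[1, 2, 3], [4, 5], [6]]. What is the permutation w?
Reverse the RSK construction: for i from n down to 1, find the cell of Q containing i, remove the entry at that cell from P, and reverse-bump it up through P; the value ejected from row 1 is w(i).

Step i=6: Q has 6 at row 3, column 1; remove 5 from row 3 of P and reverse-bump: 5 enters row 2 and ejects 3; 3 enters row 1 and ejects 2. So w(6) = 2. P is now [[1, 3, 4], [5, 6]].
Step i=5: Q has 5 at row 2, column 2; remove 6 from row 2 of P and reverse-bump: 6 enters row 1 and ejects 4. So w(5) = 4. P is now [[1, 3, 6], [5]].
Step i=4: Q has 4 at row 2, column 1; remove 5 from row 2 of P and reverse-bump: 5 enters row 1 and ejects 3. So w(4) = 3. P is now [[1, 5, 6]].
Step i=3: Q has 3 at row 1, column 3; remove that cell from P, ejecting 6. So w(3) = 6. P is now [[1, 5]].
Step i=2: Q has 2 at row 1, column 2; remove that cell from P, ejecting 5. So w(2) = 5. P is now [[1]].
Step i=1: Q has 1 at row 1, column 1; remove that cell from P, ejecting 1. So w(1) = 1. P is now [].

So w = 1 5 6 3 4 2.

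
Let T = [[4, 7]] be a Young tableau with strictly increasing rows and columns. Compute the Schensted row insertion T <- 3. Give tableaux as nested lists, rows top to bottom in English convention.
[[3, 7], [4]]

In row 1, 3 replaces 4 (the leftmost entry greater than 3); 4 is bumped to row 2. 4 starts a new row 2. The new tableau is [[3, 7], [4]].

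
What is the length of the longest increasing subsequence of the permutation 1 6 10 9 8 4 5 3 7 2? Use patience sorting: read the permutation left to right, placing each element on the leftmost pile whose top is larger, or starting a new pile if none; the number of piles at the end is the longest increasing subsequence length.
1: new pile. tops = [1]
6: new pile. tops = [1, 6]
10: new pile. tops = [1, 6, 10]
9: onto pile 3 (replacing 10). tops = [1, 6, 9]
8: onto pile 3 (replacing 9). tops = [1, 6, 8]
4: onto pile 2 (replacing 6). tops = [1, 4, 8]
5: onto pile 3 (replacing 8). tops = [1, 4, 5]
3: onto pile 2 (replacing 4). tops = [1, 3, 5]
7: new pile. tops = [1, 3, 5, 7]
2: onto pile 2 (replacing 3). tops = [1, 2, 5, 7]

4 piles, so the longest increasing subsequence has length 4.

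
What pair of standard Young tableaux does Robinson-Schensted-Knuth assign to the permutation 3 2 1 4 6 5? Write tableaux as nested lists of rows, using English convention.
Insert each entry of the permutation into P by Schensted row insertion, recording in Q the position of each new cell.

Insert 3: appended to row 1. P = [[3]].
Insert 2: 2 bumps 3 from row 1; 3 starts row 2. P = [[2], [3]].
Insert 1: 1 bumps 2 from row 1; 2 bumps 3 from row 2; 3 starts row 3. P = [[1], [2], [3]].
Insert 4: appended to row 1. P = [[1, 4], [2], [3]].
Insert 6: appended to row 1. P = [[1, 4, 6], [2], [3]].
Insert 5: 5 bumps 6 from row 1; 6 appends to row 2. P = [[1, 4, 5], [2, 6], [3]].

So P = [[1, 4, 5], [2, 6], [3]], Q = [[1, 4, 5], [2, 6], [3]].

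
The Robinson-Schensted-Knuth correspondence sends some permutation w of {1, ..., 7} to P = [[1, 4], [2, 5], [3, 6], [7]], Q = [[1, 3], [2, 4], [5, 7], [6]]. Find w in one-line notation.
3 2 7 6 5 1 4

Reverse RSK: for i = n, n-1, ..., 1, locate i in Q, remove the corresponding corner cell from P, and reverse-bump its entry up through P; the value ejected from row 1 is w(i).

So w = 3 2 7 6 5 1 4.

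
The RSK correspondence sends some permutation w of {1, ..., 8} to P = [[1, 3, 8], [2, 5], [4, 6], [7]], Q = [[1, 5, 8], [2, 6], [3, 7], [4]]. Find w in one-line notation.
7 4 2 1 6 5 3 8

Reverse the RSK construction: for i from n down to 1, find the cell of Q containing i, remove the entry at that cell from P, and reverse-bump it up through P; the value ejected from row 1 is w(i).

Step i=8: Q has 8 at row 1, column 3; remove that cell from P, ejecting 8. So w(8) = 8. P is now [[1, 3], [2, 5], [4, 6], [7]].
Step i=7: Q has 7 at row 3, column 2; remove 6 from row 3 of P and reverse-bump: 6 enters row 2 and ejects 5; 5 enters row 1 and ejects 3. So w(7) = 3. P is now [[1, 5], [2, 6], [4], [7]].
Step i=6: Q has 6 at row 2, column 2; remove 6 from row 2 of P and reverse-bump: 6 enters row 1 and ejects 5. So w(6) = 5. P is now [[1, 6], [2], [4], [7]].
Step i=5: Q has 5 at row 1, column 2; remove that cell from P, ejecting 6. So w(5) = 6. P is now [[1], [2], [4], [7]].
Step i=4: Q has 4 at row 4, column 1; remove 7 from row 4 of P and reverse-bump: 7 enters row 3 and ejects 4; 4 enters row 2 and ejects 2; 2 enters row 1 and ejects 1. So w(4) = 1. P is now [[2], [4], [7]].
Step i=3: Q has 3 at row 3, column 1; remove 7 from row 3 of P and reverse-bump: 7 enters row 2 and ejects 4; 4 enters row 1 and ejects 2. So w(3) = 2. P is now [[4], [7]].
Step i=2: Q has 2 at row 2, column 1; remove 7 from row 2 of P and reverse-bump: 7 enters row 1 and ejects 4. So w(2) = 4. P is now [[7]].
Step i=1: Q has 1 at row 1, column 1; remove that cell from P, ejecting 7. So w(1) = 7. P is now [].

So w = 7 4 2 1 6 5 3 8.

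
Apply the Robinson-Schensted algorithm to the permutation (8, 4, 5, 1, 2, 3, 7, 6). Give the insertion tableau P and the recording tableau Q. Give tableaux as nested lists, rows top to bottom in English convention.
P = [[1, 2, 3, 6], [4, 5, 7], [8]], Q = [[1, 3, 6, 7], [2, 5, 8], [4]]

Insert each entry of the permutation into P by Schensted row insertion, recording in Q the position of each new cell.

Insert 8: appended to row 1. P = [[8]].
Insert 4: 4 bumps 8 from row 1; 8 starts row 2. P = [[4], [8]].
Insert 5: appended to row 1. P = [[4, 5], [8]].
Insert 1: 1 bumps 4 from row 1; 4 bumps 8 from row 2; 8 starts row 3. P = [[1, 5], [4], [8]].
Insert 2: 2 bumps 5 from row 1; 5 appends to row 2. P = [[1, 2], [4, 5], [8]].
Insert 3: appended to row 1. P = [[1, 2, 3], [4, 5], [8]].
Insert 7: appended to row 1. P = [[1, 2, 3, 7], [4, 5], [8]].
Insert 6: 6 bumps 7 from row 1; 7 appends to row 2. P = [[1, 2, 3, 6], [4, 5, 7], [8]].

So P = [[1, 2, 3, 6], [4, 5, 7], [8]], Q = [[1, 3, 6, 7], [2, 5, 8], [4]].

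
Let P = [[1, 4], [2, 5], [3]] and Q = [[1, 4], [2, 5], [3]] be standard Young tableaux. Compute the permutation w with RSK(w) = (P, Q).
Reverse the RSK construction: for i from n down to 1, find the cell of Q containing i, remove the entry at that cell from P, and reverse-bump it up through P; the value ejected from row 1 is w(i).

Step i=5: Q has 5 at row 2, column 2; remove 5 from row 2 of P and reverse-bump: 5 enters row 1 and ejects 4. So w(5) = 4. P is now [[1, 5], [2], [3]].
Step i=4: Q has 4 at row 1, column 2; remove that cell from P, ejecting 5. So w(4) = 5. P is now [[1], [2], [3]].
Step i=3: Q has 3 at row 3, column 1; remove 3 from row 3 of P and reverse-bump: 3 enters row 2 and ejects 2; 2 enters row 1 and ejects 1. So w(3) = 1. P is now [[2], [3]].
Step i=2: Q has 2 at row 2, column 1; remove 3 from row 2 of P and reverse-bump: 3 enters row 1 and ejects 2. So w(2) = 2. P is now [[3]].
Step i=1: Q has 1 at row 1, column 1; remove that cell from P, ejecting 3. So w(1) = 3. P is now [].

So w = 3 2 1 5 4.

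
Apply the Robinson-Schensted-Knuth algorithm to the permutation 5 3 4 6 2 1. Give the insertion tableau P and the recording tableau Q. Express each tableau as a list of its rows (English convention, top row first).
P = [[1, 4, 6], [2], [3], [5]], Q = [[1, 3, 4], [2], [5], [6]]

Insert each entry of the permutation into P by Schensted row insertion, recording in Q the position of each new cell.

Insert 5: appended to row 1. P = [[5]].
Insert 3: 3 bumps 5 from row 1; 5 starts row 2. P = [[3], [5]].
Insert 4: appended to row 1. P = [[3, 4], [5]].
Insert 6: appended to row 1. P = [[3, 4, 6], [5]].
Insert 2: 2 bumps 3 from row 1; 3 bumps 5 from row 2; 5 starts row 3. P = [[2, 4, 6], [3], [5]].
Insert 1: 1 bumps 2 from row 1; 2 bumps 3 from row 2; 3 bumps 5 from row 3; 5 starts row 4. P = [[1, 4, 6], [2], [3], [5]].

So P = [[1, 4, 6], [2], [3], [5]], Q = [[1, 3, 4], [2], [5], [6]].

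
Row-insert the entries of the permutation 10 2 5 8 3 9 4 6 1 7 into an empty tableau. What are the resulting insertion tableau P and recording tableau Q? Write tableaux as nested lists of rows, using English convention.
P = [[1, 3, 4, 6, 7], [2, 8, 9], [5], [10]], Q = [[1, 3, 4, 6, 10], [2, 7, 8], [5], [9]]

Insert each entry of the permutation into P by Schensted row insertion, recording in Q the position of each new cell.

After inserting 10: P = [[10]].
After inserting 2: P = [[2], [10]].
After inserting 5: P = [[2, 5], [10]].
After inserting 8: P = [[2, 5, 8], [10]].
After inserting 3: P = [[2, 3, 8], [5], [10]].
After inserting 9: P = [[2, 3, 8, 9], [5], [10]].
After inserting 4: P = [[2, 3, 4, 9], [5, 8], [10]].
After inserting 6: P = [[2, 3, 4, 6], [5, 8, 9], [10]].
After inserting 1: P = [[1, 3, 4, 6], [2, 8, 9], [5], [10]].
After inserting 7: P = [[1, 3, 4, 6, 7], [2, 8, 9], [5], [10]].

So P = [[1, 3, 4, 6, 7], [2, 8, 9], [5], [10]], Q = [[1, 3, 4, 6, 10], [2, 7, 8], [5], [9]].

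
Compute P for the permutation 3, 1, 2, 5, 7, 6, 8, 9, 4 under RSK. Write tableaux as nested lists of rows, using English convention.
P = [[1, 2, 4, 6, 8, 9], [3, 5], [7]]

Insert 3: appended to row 1. P = [[3]].
Insert 1: 1 bumps 3 from row 1; 3 starts row 2. P = [[1], [3]].
Insert 2: appended to row 1. P = [[1, 2], [3]].
Insert 5: appended to row 1. P = [[1, 2, 5], [3]].
Insert 7: appended to row 1. P = [[1, 2, 5, 7], [3]].
Insert 6: 6 bumps 7 from row 1; 7 appends to row 2. P = [[1, 2, 5, 6], [3, 7]].
Insert 8: appended to row 1. P = [[1, 2, 5, 6, 8], [3, 7]].
Insert 9: appended to row 1. P = [[1, 2, 5, 6, 8, 9], [3, 7]].
Insert 4: 4 bumps 5 from row 1; 5 bumps 7 from row 2; 7 starts row 3. P = [[1, 2, 4, 6, 8, 9], [3, 5], [7]].

So P = [[1, 2, 4, 6, 8, 9], [3, 5], [7]].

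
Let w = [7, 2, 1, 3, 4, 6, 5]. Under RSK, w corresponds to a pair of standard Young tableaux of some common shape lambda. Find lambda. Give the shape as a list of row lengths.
Row-insert each entry into an empty tableau.

After inserting 7: P = [[7]].
After inserting 2: P = [[2], [7]].
After inserting 1: P = [[1], [2], [7]].
After inserting 3: P = [[1, 3], [2], [7]].
After inserting 4: P = [[1, 3, 4], [2], [7]].
After inserting 6: P = [[1, 3, 4, 6], [2], [7]].
After inserting 5: P = [[1, 3, 4, 5], [2, 6], [7]].

The final insertion tableau P = [[1, 3, 4, 5], [2, 6], [7]] has shape [4, 2, 1].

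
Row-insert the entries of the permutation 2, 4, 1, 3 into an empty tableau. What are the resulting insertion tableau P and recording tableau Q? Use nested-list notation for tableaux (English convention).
Insert each entry of the permutation into P by Schensted row insertion, recording in Q the position of each new cell.

After inserting 2: P = [[2]].
After inserting 4: P = [[2, 4]].
After inserting 1: P = [[1, 4], [2]].
After inserting 3: P = [[1, 3], [2, 4]].

So P = [[1, 3], [2, 4]], Q = [[1, 2], [3, 4]].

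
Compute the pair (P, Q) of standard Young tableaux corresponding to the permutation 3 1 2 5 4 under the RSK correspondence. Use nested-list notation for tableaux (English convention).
Insert each entry of the permutation into P by Schensted row insertion, recording in Q the position of each new cell.

After inserting 3: P = [[3]].
After inserting 1: P = [[1], [3]].
After inserting 2: P = [[1, 2], [3]].
After inserting 5: P = [[1, 2, 5], [3]].
After inserting 4: P = [[1, 2, 4], [3, 5]].

So P = [[1, 2, 4], [3, 5]], Q = [[1, 3, 4], [2, 5]].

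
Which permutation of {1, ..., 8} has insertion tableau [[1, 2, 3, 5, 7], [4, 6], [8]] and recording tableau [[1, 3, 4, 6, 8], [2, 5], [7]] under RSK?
Reverse RSK: for i = n, n-1, ..., 1, locate i in Q, remove the corresponding corner cell from P, and reverse-bump its entry up through P; the value ejected from row 1 is w(i).

So w = 4 1 2 8 3 6 5 7.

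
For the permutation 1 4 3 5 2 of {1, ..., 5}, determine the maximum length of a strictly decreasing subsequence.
3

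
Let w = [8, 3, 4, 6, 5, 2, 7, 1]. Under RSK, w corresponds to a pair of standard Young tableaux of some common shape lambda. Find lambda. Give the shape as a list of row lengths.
[4, 1, 1, 1, 1]

Row-insert each entry into an empty tableau.

After inserting 8: P = [[8]].
After inserting 3: P = [[3], [8]].
After inserting 4: P = [[3, 4], [8]].
After inserting 6: P = [[3, 4, 6], [8]].
After inserting 5: P = [[3, 4, 5], [6], [8]].
After inserting 2: P = [[2, 4, 5], [3], [6], [8]].
After inserting 7: P = [[2, 4, 5, 7], [3], [6], [8]].
After inserting 1: P = [[1, 4, 5, 7], [2], [3], [6], [8]].

The final insertion tableau P = [[1, 4, 5, 7], [2], [3], [6], [8]] has shape [4, 1, 1, 1, 1].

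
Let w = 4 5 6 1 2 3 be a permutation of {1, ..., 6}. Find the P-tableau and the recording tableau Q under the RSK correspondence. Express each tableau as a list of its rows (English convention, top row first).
P = [[1, 2, 3], [4, 5, 6]], Q = [[1, 2, 3], [4, 5, 6]]

Insert each entry of the permutation into P by Schensted row insertion, recording in Q the position of each new cell.

After inserting 4: P = [[4]].
After inserting 5: P = [[4, 5]].
After inserting 6: P = [[4, 5, 6]].
After inserting 1: P = [[1, 5, 6], [4]].
After inserting 2: P = [[1, 2, 6], [4, 5]].
After inserting 3: P = [[1, 2, 3], [4, 5, 6]].

So P = [[1, 2, 3], [4, 5, 6]], Q = [[1, 2, 3], [4, 5, 6]].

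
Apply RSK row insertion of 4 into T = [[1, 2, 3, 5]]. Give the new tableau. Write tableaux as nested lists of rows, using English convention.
In row 1, 4 replaces 5 (the leftmost entry greater than 4); 5 is bumped to row 2. 5 starts a new row 2. The new tableau is [[1, 2, 3, 4], [5]].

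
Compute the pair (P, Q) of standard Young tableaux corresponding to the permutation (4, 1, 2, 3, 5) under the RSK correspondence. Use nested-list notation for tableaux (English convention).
P = [[1, 2, 3, 5], [4]], Q = [[1, 3, 4, 5], [2]]

Insert each entry of the permutation into P by Schensted row insertion, recording in Q the position of each new cell.

After inserting 4: P = [[4]].
After inserting 1: P = [[1], [4]].
After inserting 2: P = [[1, 2], [4]].
After inserting 3: P = [[1, 2, 3], [4]].
After inserting 5: P = [[1, 2, 3, 5], [4]].

So P = [[1, 2, 3, 5], [4]], Q = [[1, 3, 4, 5], [2]].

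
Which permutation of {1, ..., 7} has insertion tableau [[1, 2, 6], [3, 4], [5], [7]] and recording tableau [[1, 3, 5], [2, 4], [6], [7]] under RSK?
Reverse the RSK construction: for i from n down to 1, find the cell of Q containing i, remove the entry at that cell from P, and reverse-bump it up through P; the value ejected from row 1 is w(i).

Step i=7: Q has 7 at row 4, column 1; remove 7 from row 4 of P and reverse-bump: 7 enters row 3 and ejects 5; 5 enters row 2 and ejects 4; 4 enters row 1 and ejects 2. So w(7) = 2. P is now [[1, 4, 6], [3, 5], [7]].
Step i=6: Q has 6 at row 3, column 1; remove 7 from row 3 of P and reverse-bump: 7 enters row 2 and ejects 5; 5 enters row 1 and ejects 4. So w(6) = 4. P is now [[1, 5, 6], [3, 7]].
Step i=5: Q has 5 at row 1, column 3; remove that cell from P, ejecting 6. So w(5) = 6. P is now [[1, 5], [3, 7]].
Step i=4: Q has 4 at row 2, column 2; remove 7 from row 2 of P and reverse-bump: 7 enters row 1 and ejects 5. So w(4) = 5. P is now [[1, 7], [3]].
Step i=3: Q has 3 at row 1, column 2; remove that cell from P, ejecting 7. So w(3) = 7. P is now [[1], [3]].
Step i=2: Q has 2 at row 2, column 1; remove 3 from row 2 of P and reverse-bump: 3 enters row 1 and ejects 1. So w(2) = 1. P is now [[3]].
Step i=1: Q has 1 at row 1, column 1; remove that cell from P, ejecting 3. So w(1) = 3. P is now [].

So w = 3 1 7 5 6 4 2.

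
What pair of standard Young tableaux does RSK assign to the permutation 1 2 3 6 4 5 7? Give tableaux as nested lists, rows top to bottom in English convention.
Insert each entry of the permutation into P by Schensted row insertion, recording in Q the position of each new cell.

After inserting 1: P = [[1]].
After inserting 2: P = [[1, 2]].
After inserting 3: P = [[1, 2, 3]].
After inserting 6: P = [[1, 2, 3, 6]].
After inserting 4: P = [[1, 2, 3, 4], [6]].
After inserting 5: P = [[1, 2, 3, 4, 5], [6]].
After inserting 7: P = [[1, 2, 3, 4, 5, 7], [6]].

So P = [[1, 2, 3, 4, 5, 7], [6]], Q = [[1, 2, 3, 4, 6, 7], [5]].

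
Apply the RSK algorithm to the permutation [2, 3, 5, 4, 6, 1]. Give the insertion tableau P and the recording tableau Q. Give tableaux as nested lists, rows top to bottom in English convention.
Insert each entry of the permutation into P by Schensted row insertion, recording in Q the position of each new cell.

Insert 2: appended to row 1. P = [[2]], Q = [[1]].
Insert 3: appended to row 1. P = [[2, 3]], Q = [[1, 2]].
Insert 5: appended to row 1. P = [[2, 3, 5]], Q = [[1, 2, 3]].
Insert 4: 4 bumps 5 from row 1; 5 starts row 2. P = [[2, 3, 4], [5]], Q = [[1, 2, 3], [4]].
Insert 6: appended to row 1. P = [[2, 3, 4, 6], [5]], Q = [[1, 2, 3, 5], [4]].
Insert 1: 1 bumps 2 from row 1; 2 bumps 5 from row 2; 5 starts row 3. P = [[1, 3, 4, 6], [2], [5]], Q = [[1, 2, 3, 5], [4], [6]].

So P = [[1, 3, 4, 6], [2], [5]], Q = [[1, 2, 3, 5], [4], [6]].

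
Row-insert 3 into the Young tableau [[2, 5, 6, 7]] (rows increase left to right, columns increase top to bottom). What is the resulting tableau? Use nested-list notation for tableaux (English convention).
[[2, 3, 6, 7], [5]]

In row 1, 3 replaces 5 (the leftmost entry greater than 3); 5 is bumped to row 2. 5 starts a new row 2. The new tableau is [[2, 3, 6, 7], [5]].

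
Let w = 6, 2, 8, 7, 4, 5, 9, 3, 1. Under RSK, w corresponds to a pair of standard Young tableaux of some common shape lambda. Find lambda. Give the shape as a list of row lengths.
Row-insert each entry into an empty tableau.

After inserting 6: P = [[6]].
After inserting 2: P = [[2], [6]].
After inserting 8: P = [[2, 8], [6]].
After inserting 7: P = [[2, 7], [6, 8]].
After inserting 4: P = [[2, 4], [6, 7], [8]].
After inserting 5: P = [[2, 4, 5], [6, 7], [8]].
After inserting 9: P = [[2, 4, 5, 9], [6, 7], [8]].
After inserting 3: P = [[2, 3, 5, 9], [4, 7], [6], [8]].
After inserting 1: P = [[1, 3, 5, 9], [2, 7], [4], [6], [8]].

The final insertion tableau P = [[1, 3, 5, 9], [2, 7], [4], [6], [8]] has shape [4, 2, 1, 1, 1].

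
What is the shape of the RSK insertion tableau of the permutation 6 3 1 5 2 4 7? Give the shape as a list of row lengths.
Row-insert each entry into an empty tableau.

After inserting 6: P = [[6]].
After inserting 3: P = [[3], [6]].
After inserting 1: P = [[1], [3], [6]].
After inserting 5: P = [[1, 5], [3], [6]].
After inserting 2: P = [[1, 2], [3, 5], [6]].
After inserting 4: P = [[1, 2, 4], [3, 5], [6]].
After inserting 7: P = [[1, 2, 4, 7], [3, 5], [6]].

The final insertion tableau P = [[1, 2, 4, 7], [3, 5], [6]] has shape [4, 2, 1].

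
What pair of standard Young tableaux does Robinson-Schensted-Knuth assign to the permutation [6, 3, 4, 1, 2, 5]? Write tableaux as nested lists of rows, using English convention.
P = [[1, 2, 5], [3, 4], [6]], Q = [[1, 3, 6], [2, 5], [4]]

Insert each entry of the permutation into P by Schensted row insertion, recording in Q the position of each new cell.

After inserting 6: P = [[6]].
After inserting 3: P = [[3], [6]].
After inserting 4: P = [[3, 4], [6]].
After inserting 1: P = [[1, 4], [3], [6]].
After inserting 2: P = [[1, 2], [3, 4], [6]].
After inserting 5: P = [[1, 2, 5], [3, 4], [6]].

So P = [[1, 2, 5], [3, 4], [6]], Q = [[1, 3, 6], [2, 5], [4]].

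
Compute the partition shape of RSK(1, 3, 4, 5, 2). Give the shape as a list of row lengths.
[4, 1]

RSK row insertion gives P = [[1, 2, 4, 5], [3]], which has shape [4, 1].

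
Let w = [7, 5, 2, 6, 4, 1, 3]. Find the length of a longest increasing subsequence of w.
2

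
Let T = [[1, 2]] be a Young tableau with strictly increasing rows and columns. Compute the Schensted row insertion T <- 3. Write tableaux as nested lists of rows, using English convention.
[[1, 2, 3]]

3 is larger than every entry of row 1, so it is appended to row 1. The new tableau is [[1, 2, 3]].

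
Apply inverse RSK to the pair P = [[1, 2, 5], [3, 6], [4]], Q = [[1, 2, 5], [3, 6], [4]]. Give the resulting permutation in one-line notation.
Reverse the RSK construction: for i from n down to 1, find the cell of Q containing i, remove the entry at that cell from P, and reverse-bump it up through P; the value ejected from row 1 is w(i).

Step i=6: Q has 6 at row 2, column 2; remove 6 from row 2 of P and reverse-bump: 6 enters row 1 and ejects 5. So w(6) = 5. P is now [[1, 2, 6], [3], [4]].
Step i=5: Q has 5 at row 1, column 3; remove that cell from P, ejecting 6. So w(5) = 6. P is now [[1, 2], [3], [4]].
Step i=4: Q has 4 at row 3, column 1; remove 4 from row 3 of P and reverse-bump: 4 enters row 2 and ejects 3; 3 enters row 1 and ejects 2. So w(4) = 2. P is now [[1, 3], [4]].
Step i=3: Q has 3 at row 2, column 1; remove 4 from row 2 of P and reverse-bump: 4 enters row 1 and ejects 3. So w(3) = 3. P is now [[1, 4]].
Step i=2: Q has 2 at row 1, column 2; remove that cell from P, ejecting 4. So w(2) = 4. P is now [[1]].
Step i=1: Q has 1 at row 1, column 1; remove that cell from P, ejecting 1. So w(1) = 1. P is now [].

So w = 1 4 3 2 6 5.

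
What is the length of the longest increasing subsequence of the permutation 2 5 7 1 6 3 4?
3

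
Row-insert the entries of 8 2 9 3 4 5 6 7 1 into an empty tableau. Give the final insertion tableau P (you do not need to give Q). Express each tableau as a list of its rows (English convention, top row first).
P = [[1, 3, 4, 5, 6, 7], [2, 9], [8]]

Insert 8: appended to row 1. P = [[8]].
Insert 2: 2 bumps 8 from row 1; 8 starts row 2. P = [[2], [8]].
Insert 9: appended to row 1. P = [[2, 9], [8]].
Insert 3: 3 bumps 9 from row 1; 9 appends to row 2. P = [[2, 3], [8, 9]].
Insert 4: appended to row 1. P = [[2, 3, 4], [8, 9]].
Insert 5: appended to row 1. P = [[2, 3, 4, 5], [8, 9]].
Insert 6: appended to row 1. P = [[2, 3, 4, 5, 6], [8, 9]].
Insert 7: appended to row 1. P = [[2, 3, 4, 5, 6, 7], [8, 9]].
Insert 1: 1 bumps 2 from row 1; 2 bumps 8 from row 2; 8 starts row 3. P = [[1, 3, 4, 5, 6, 7], [2, 9], [8]].

So P = [[1, 3, 4, 5, 6, 7], [2, 9], [8]].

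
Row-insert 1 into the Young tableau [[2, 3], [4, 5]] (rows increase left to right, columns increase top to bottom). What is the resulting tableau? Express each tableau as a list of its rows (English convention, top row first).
[[1, 3], [2, 5], [4]]

In row 1, 1 replaces 2 (the leftmost entry greater than 1); 2 is bumped to row 2. In row 2, 2 replaces 4 (the leftmost entry greater than 2); 4 is bumped to row 3. 4 starts a new row 3. The new tableau is [[1, 3], [2, 5], [4]].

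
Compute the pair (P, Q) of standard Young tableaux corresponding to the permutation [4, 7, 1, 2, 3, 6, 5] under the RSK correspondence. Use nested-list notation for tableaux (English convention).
Insert each entry of the permutation into P by Schensted row insertion, recording in Q the position of each new cell.

After inserting 4: P = [[4]].
After inserting 7: P = [[4, 7]].
After inserting 1: P = [[1, 7], [4]].
After inserting 2: P = [[1, 2], [4, 7]].
After inserting 3: P = [[1, 2, 3], [4, 7]].
After inserting 6: P = [[1, 2, 3, 6], [4, 7]].
After inserting 5: P = [[1, 2, 3, 5], [4, 6], [7]].

So P = [[1, 2, 3, 5], [4, 6], [7]], Q = [[1, 2, 5, 6], [3, 4], [7]].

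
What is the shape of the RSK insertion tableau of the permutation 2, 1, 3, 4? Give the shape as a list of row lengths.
[3, 1]

Row-insert each entry into an empty tableau.

After inserting 2: P = [[2]].
After inserting 1: P = [[1], [2]].
After inserting 3: P = [[1, 3], [2]].
After inserting 4: P = [[1, 3, 4], [2]].

The final insertion tableau P = [[1, 3, 4], [2]] has shape [3, 1].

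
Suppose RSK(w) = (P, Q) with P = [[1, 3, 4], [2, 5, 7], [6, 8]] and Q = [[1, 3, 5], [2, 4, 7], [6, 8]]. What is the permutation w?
Reverse the RSK construction: for i from n down to 1, find the cell of Q containing i, remove the entry at that cell from P, and reverse-bump it up through P; the value ejected from row 1 is w(i).

Step i=8: Q has 8 at row 3, column 2; remove 8 from row 3 of P and reverse-bump: 8 enters row 2 and ejects 7; 7 enters row 1 and ejects 4. So w(8) = 4. P is now [[1, 3, 7], [2, 5, 8], [6]].
Step i=7: Q has 7 at row 2, column 3; remove 8 from row 2 of P and reverse-bump: 8 enters row 1 and ejects 7. So w(7) = 7. P is now [[1, 3, 8], [2, 5], [6]].
Step i=6: Q has 6 at row 3, column 1; remove 6 from row 3 of P and reverse-bump: 6 enters row 2 and ejects 5; 5 enters row 1 and ejects 3. So w(6) = 3. P is now [[1, 5, 8], [2, 6]].
Step i=5: Q has 5 at row 1, column 3; remove that cell from P, ejecting 8. So w(5) = 8. P is now [[1, 5], [2, 6]].
Step i=4: Q has 4 at row 2, column 2; remove 6 from row 2 of P and reverse-bump: 6 enters row 1 and ejects 5. So w(4) = 5. P is now [[1, 6], [2]].
Step i=3: Q has 3 at row 1, column 2; remove that cell from P, ejecting 6. So w(3) = 6. P is now [[1], [2]].
Step i=2: Q has 2 at row 2, column 1; remove 2 from row 2 of P and reverse-bump: 2 enters row 1 and ejects 1. So w(2) = 1. P is now [[2]].
Step i=1: Q has 1 at row 1, column 1; remove that cell from P, ejecting 2. So w(1) = 2. P is now [].

So w = 2 1 6 5 8 3 7 4.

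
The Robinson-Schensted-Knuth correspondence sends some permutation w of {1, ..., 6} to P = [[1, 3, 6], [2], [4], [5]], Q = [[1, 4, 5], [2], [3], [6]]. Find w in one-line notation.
Reverse the RSK construction: for i from n down to 1, find the cell of Q containing i, remove the entry at that cell from P, and reverse-bump it up through P; the value ejected from row 1 is w(i).

Step i=6: Q has 6 at row 4, column 1; remove 5 from row 4 of P and reverse-bump: 5 enters row 3 and ejects 4; 4 enters row 2 and ejects 2; 2 enters row 1 and ejects 1. So w(6) = 1. P is now [[2, 3, 6], [4], [5]].
Step i=5: Q has 5 at row 1, column 3; remove that cell from P, ejecting 6. So w(5) = 6. P is now [[2, 3], [4], [5]].
Step i=4: Q has 4 at row 1, column 2; remove that cell from P, ejecting 3. So w(4) = 3. P is now [[2], [4], [5]].
Step i=3: Q has 3 at row 3, column 1; remove 5 from row 3 of P and reverse-bump: 5 enters row 2 and ejects 4; 4 enters row 1 and ejects 2. So w(3) = 2. P is now [[4], [5]].
Step i=2: Q has 2 at row 2, column 1; remove 5 from row 2 of P and reverse-bump: 5 enters row 1 and ejects 4. So w(2) = 4. P is now [[5]].
Step i=1: Q has 1 at row 1, column 1; remove that cell from P, ejecting 5. So w(1) = 5. P is now [].

So w = 5 4 2 3 6 1.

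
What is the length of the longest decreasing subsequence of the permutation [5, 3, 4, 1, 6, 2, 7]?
3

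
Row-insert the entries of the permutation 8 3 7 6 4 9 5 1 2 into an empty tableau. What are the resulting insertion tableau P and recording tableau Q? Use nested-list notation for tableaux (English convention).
Insert each entry of the permutation into P by Schensted row insertion, recording in Q the position of each new cell.

Insert 8: appended to row 1. P = [[8]].
Insert 3: 3 bumps 8 from row 1; 8 starts row 2. P = [[3], [8]].
Insert 7: appended to row 1. P = [[3, 7], [8]].
Insert 6: 6 bumps 7 from row 1; 7 bumps 8 from row 2; 8 starts row 3. P = [[3, 6], [7], [8]].
Insert 4: 4 bumps 6 from row 1; 6 bumps 7 from row 2; 7 bumps 8 from row 3; 8 starts row 4. P = [[3, 4], [6], [7], [8]].
Insert 9: appended to row 1. P = [[3, 4, 9], [6], [7], [8]].
Insert 5: 5 bumps 9 from row 1; 9 appends to row 2. P = [[3, 4, 5], [6, 9], [7], [8]].
Insert 1: 1 bumps 3 from row 1; 3 bumps 6 from row 2; 6 bumps 7 from row 3; 7 bumps 8 from row 4; 8 starts row 5. P = [[1, 4, 5], [3, 9], [6], [7], [8]].
Insert 2: 2 bumps 4 from row 1; 4 bumps 9 from row 2; 9 appends to row 3. P = [[1, 2, 5], [3, 4], [6, 9], [7], [8]].

So P = [[1, 2, 5], [3, 4], [6, 9], [7], [8]], Q = [[1, 3, 6], [2, 7], [4, 9], [5], [8]].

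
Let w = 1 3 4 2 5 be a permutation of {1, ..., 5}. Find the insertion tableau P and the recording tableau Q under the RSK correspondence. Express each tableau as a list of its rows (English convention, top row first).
Insert each entry of the permutation into P by Schensted row insertion, recording in Q the position of each new cell.

Insert 1: appended to row 1. P = [[1]], Q = [[1]].
Insert 3: appended to row 1. P = [[1, 3]], Q = [[1, 2]].
Insert 4: appended to row 1. P = [[1, 3, 4]], Q = [[1, 2, 3]].
Insert 2: 2 bumps 3 from row 1; 3 starts row 2. P = [[1, 2, 4], [3]], Q = [[1, 2, 3], [4]].
Insert 5: appended to row 1. P = [[1, 2, 4, 5], [3]], Q = [[1, 2, 3, 5], [4]].

So P = [[1, 2, 4, 5], [3]], Q = [[1, 2, 3, 5], [4]].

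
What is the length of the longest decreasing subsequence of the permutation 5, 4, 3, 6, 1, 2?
4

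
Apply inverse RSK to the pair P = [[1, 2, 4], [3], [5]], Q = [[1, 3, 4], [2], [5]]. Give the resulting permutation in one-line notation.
Reverse the RSK construction: for i from n down to 1, find the cell of Q containing i, remove the entry at that cell from P, and reverse-bump it up through P; the value ejected from row 1 is w(i).

Step i=5: Q has 5 at row 3, column 1; remove 5 from row 3 of P and reverse-bump: 5 enters row 2 and ejects 3; 3 enters row 1 and ejects 2. So w(5) = 2. P is now [[1, 3, 4], [5]].
Step i=4: Q has 4 at row 1, column 3; remove that cell from P, ejecting 4. So w(4) = 4. P is now [[1, 3], [5]].
Step i=3: Q has 3 at row 1, column 2; remove that cell from P, ejecting 3. So w(3) = 3. P is now [[1], [5]].
Step i=2: Q has 2 at row 2, column 1; remove 5 from row 2 of P and reverse-bump: 5 enters row 1 and ejects 1. So w(2) = 1. P is now [[5]].
Step i=1: Q has 1 at row 1, column 1; remove that cell from P, ejecting 5. So w(1) = 5. P is now [].

So w = 5 1 3 4 2.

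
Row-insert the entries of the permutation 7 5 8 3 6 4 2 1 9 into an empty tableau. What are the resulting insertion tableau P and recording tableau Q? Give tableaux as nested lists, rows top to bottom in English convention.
Insert each entry of the permutation into P by Schensted row insertion, recording in Q the position of each new cell.

Insert 7: appended to row 1. P = [[7]].
Insert 5: 5 bumps 7 from row 1; 7 starts row 2. P = [[5], [7]].
Insert 8: appended to row 1. P = [[5, 8], [7]].
Insert 3: 3 bumps 5 from row 1; 5 bumps 7 from row 2; 7 starts row 3. P = [[3, 8], [5], [7]].
Insert 6: 6 bumps 8 from row 1; 8 appends to row 2. P = [[3, 6], [5, 8], [7]].
Insert 4: 4 bumps 6 from row 1; 6 bumps 8 from row 2; 8 appends to row 3. P = [[3, 4], [5, 6], [7, 8]].
Insert 2: 2 bumps 3 from row 1; 3 bumps 5 from row 2; 5 bumps 7 from row 3; 7 starts row 4. P = [[2, 4], [3, 6], [5, 8], [7]].
Insert 1: 1 bumps 2 from row 1; 2 bumps 3 from row 2; 3 bumps 5 from row 3; 5 bumps 7 from row 4; 7 starts row 5. P = [[1, 4], [2, 6], [3, 8], [5], [7]].
Insert 9: appended to row 1. P = [[1, 4, 9], [2, 6], [3, 8], [5], [7]].

So P = [[1, 4, 9], [2, 6], [3, 8], [5], [7]], Q = [[1, 3, 9], [2, 5], [4, 6], [7], [8]].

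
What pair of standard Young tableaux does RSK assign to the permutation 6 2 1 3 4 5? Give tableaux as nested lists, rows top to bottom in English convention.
P = [[1, 3, 4, 5], [2], [6]], Q = [[1, 4, 5, 6], [2], [3]]

Insert each entry of the permutation into P by Schensted row insertion, recording in Q the position of each new cell.

Insert 6: appended to row 1. P = [[6]].
Insert 2: 2 bumps 6 from row 1; 6 starts row 2. P = [[2], [6]].
Insert 1: 1 bumps 2 from row 1; 2 bumps 6 from row 2; 6 starts row 3. P = [[1], [2], [6]].
Insert 3: appended to row 1. P = [[1, 3], [2], [6]].
Insert 4: appended to row 1. P = [[1, 3, 4], [2], [6]].
Insert 5: appended to row 1. P = [[1, 3, 4, 5], [2], [6]].

So P = [[1, 3, 4, 5], [2], [6]], Q = [[1, 4, 5, 6], [2], [3]].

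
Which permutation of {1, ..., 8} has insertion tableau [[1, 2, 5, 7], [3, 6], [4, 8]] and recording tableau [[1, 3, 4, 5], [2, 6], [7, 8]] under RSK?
4 1 3 6 8 7 2 5

Reverse the RSK construction: for i from n down to 1, find the cell of Q containing i, remove the entry at that cell from P, and reverse-bump it up through P; the value ejected from row 1 is w(i).

Step i=8: Q has 8 at row 3, column 2; remove 8 from row 3 of P and reverse-bump: 8 enters row 2 and ejects 6; 6 enters row 1 and ejects 5. So w(8) = 5. P is now [[1, 2, 6, 7], [3, 8], [4]].
Step i=7: Q has 7 at row 3, column 1; remove 4 from row 3 of P and reverse-bump: 4 enters row 2 and ejects 3; 3 enters row 1 and ejects 2. So w(7) = 2. P is now [[1, 3, 6, 7], [4, 8]].
Step i=6: Q has 6 at row 2, column 2; remove 8 from row 2 of P and reverse-bump: 8 enters row 1 and ejects 7. So w(6) = 7. P is now [[1, 3, 6, 8], [4]].
Step i=5: Q has 5 at row 1, column 4; remove that cell from P, ejecting 8. So w(5) = 8. P is now [[1, 3, 6], [4]].
Step i=4: Q has 4 at row 1, column 3; remove that cell from P, ejecting 6. So w(4) = 6. P is now [[1, 3], [4]].
Step i=3: Q has 3 at row 1, column 2; remove that cell from P, ejecting 3. So w(3) = 3. P is now [[1], [4]].
Step i=2: Q has 2 at row 2, column 1; remove 4 from row 2 of P and reverse-bump: 4 enters row 1 and ejects 1. So w(2) = 1. P is now [[4]].
Step i=1: Q has 1 at row 1, column 1; remove that cell from P, ejecting 4. So w(1) = 4. P is now [].

So w = 4 1 3 6 8 7 2 5.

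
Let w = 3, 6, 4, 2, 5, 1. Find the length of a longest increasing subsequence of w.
3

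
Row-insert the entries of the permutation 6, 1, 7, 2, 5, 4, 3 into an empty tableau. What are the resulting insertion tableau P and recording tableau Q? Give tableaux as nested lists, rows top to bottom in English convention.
P = [[1, 2, 3], [4, 7], [5], [6]], Q = [[1, 3, 5], [2, 4], [6], [7]]

Insert each entry of the permutation into P by Schensted row insertion, recording in Q the position of each new cell.

Insert 6: appended to row 1. P = [[6]].
Insert 1: 1 bumps 6 from row 1; 6 starts row 2. P = [[1], [6]].
Insert 7: appended to row 1. P = [[1, 7], [6]].
Insert 2: 2 bumps 7 from row 1; 7 appends to row 2. P = [[1, 2], [6, 7]].
Insert 5: appended to row 1. P = [[1, 2, 5], [6, 7]].
Insert 4: 4 bumps 5 from row 1; 5 bumps 6 from row 2; 6 starts row 3. P = [[1, 2, 4], [5, 7], [6]].
Insert 3: 3 bumps 4 from row 1; 4 bumps 5 from row 2; 5 bumps 6 from row 3; 6 starts row 4. P = [[1, 2, 3], [4, 7], [5], [6]].

So P = [[1, 2, 3], [4, 7], [5], [6]], Q = [[1, 3, 5], [2, 4], [6], [7]].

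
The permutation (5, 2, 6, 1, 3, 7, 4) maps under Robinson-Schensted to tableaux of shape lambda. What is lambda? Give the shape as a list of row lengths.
[3, 3, 1]

Row-insert each entry into an empty tableau.

After inserting 5: P = [[5]].
After inserting 2: P = [[2], [5]].
After inserting 6: P = [[2, 6], [5]].
After inserting 1: P = [[1, 6], [2], [5]].
After inserting 3: P = [[1, 3], [2, 6], [5]].
After inserting 7: P = [[1, 3, 7], [2, 6], [5]].
After inserting 4: P = [[1, 3, 4], [2, 6, 7], [5]].

The final insertion tableau P = [[1, 3, 4], [2, 6, 7], [5]] has shape [3, 3, 1].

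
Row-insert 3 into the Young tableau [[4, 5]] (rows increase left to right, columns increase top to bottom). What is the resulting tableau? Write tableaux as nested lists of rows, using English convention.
In row 1, 3 replaces 4 (the leftmost entry greater than 3); 4 is bumped to row 2. 4 starts a new row 2. The new tableau is [[3, 5], [4]].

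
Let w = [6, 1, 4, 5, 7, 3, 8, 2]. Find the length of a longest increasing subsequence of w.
5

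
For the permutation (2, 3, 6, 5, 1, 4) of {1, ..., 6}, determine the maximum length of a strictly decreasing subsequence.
3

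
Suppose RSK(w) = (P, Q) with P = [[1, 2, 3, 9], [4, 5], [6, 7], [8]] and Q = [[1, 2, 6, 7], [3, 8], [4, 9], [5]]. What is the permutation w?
Reverse RSK: for i = n, n-1, ..., 1, locate i in Q, remove the corresponding corner cell from P, and reverse-bump its entry up through P; the value ejected from row 1 is w(i).

So w = 1 8 6 4 2 7 9 5 3.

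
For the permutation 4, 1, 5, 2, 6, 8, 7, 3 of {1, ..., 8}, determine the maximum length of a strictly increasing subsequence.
4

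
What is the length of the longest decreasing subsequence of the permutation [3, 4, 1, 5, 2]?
2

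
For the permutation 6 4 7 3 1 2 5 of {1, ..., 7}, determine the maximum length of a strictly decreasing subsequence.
4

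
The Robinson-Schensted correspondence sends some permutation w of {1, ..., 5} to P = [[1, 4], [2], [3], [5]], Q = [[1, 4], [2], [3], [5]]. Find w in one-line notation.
5 3 2 4 1

Reverse the RSK construction: for i from n down to 1, find the cell of Q containing i, remove the entry at that cell from P, and reverse-bump it up through P; the value ejected from row 1 is w(i).

Step i=5: Q has 5 at row 4, column 1; remove 5 from row 4 of P and reverse-bump: 5 enters row 3 and ejects 3; 3 enters row 2 and ejects 2; 2 enters row 1 and ejects 1. So w(5) = 1. P is now [[2, 4], [3], [5]].
Step i=4: Q has 4 at row 1, column 2; remove that cell from P, ejecting 4. So w(4) = 4. P is now [[2], [3], [5]].
Step i=3: Q has 3 at row 3, column 1; remove 5 from row 3 of P and reverse-bump: 5 enters row 2 and ejects 3; 3 enters row 1 and ejects 2. So w(3) = 2. P is now [[3], [5]].
Step i=2: Q has 2 at row 2, column 1; remove 5 from row 2 of P and reverse-bump: 5 enters row 1 and ejects 3. So w(2) = 3. P is now [[5]].
Step i=1: Q has 1 at row 1, column 1; remove that cell from P, ejecting 5. So w(1) = 5. P is now [].

So w = 5 3 2 4 1.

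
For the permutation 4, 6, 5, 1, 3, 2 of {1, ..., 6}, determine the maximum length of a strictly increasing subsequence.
2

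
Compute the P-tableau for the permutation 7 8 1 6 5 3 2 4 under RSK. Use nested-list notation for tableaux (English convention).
Insert 7: appended to row 1. P = [[7]].
Insert 8: appended to row 1. P = [[7, 8]].
Insert 1: 1 bumps 7 from row 1; 7 starts row 2. P = [[1, 8], [7]].
Insert 6: 6 bumps 8 from row 1; 8 appends to row 2. P = [[1, 6], [7, 8]].
Insert 5: 5 bumps 6 from row 1; 6 bumps 7 from row 2; 7 starts row 3. P = [[1, 5], [6, 8], [7]].
Insert 3: 3 bumps 5 from row 1; 5 bumps 6 from row 2; 6 bumps 7 from row 3; 7 starts row 4. P = [[1, 3], [5, 8], [6], [7]].
Insert 2: 2 bumps 3 from row 1; 3 bumps 5 from row 2; 5 bumps 6 from row 3; 6 bumps 7 from row 4; 7 starts row 5. P = [[1, 2], [3, 8], [5], [6], [7]].
Insert 4: appended to row 1. P = [[1, 2, 4], [3, 8], [5], [6], [7]].

So P = [[1, 2, 4], [3, 8], [5], [6], [7]].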